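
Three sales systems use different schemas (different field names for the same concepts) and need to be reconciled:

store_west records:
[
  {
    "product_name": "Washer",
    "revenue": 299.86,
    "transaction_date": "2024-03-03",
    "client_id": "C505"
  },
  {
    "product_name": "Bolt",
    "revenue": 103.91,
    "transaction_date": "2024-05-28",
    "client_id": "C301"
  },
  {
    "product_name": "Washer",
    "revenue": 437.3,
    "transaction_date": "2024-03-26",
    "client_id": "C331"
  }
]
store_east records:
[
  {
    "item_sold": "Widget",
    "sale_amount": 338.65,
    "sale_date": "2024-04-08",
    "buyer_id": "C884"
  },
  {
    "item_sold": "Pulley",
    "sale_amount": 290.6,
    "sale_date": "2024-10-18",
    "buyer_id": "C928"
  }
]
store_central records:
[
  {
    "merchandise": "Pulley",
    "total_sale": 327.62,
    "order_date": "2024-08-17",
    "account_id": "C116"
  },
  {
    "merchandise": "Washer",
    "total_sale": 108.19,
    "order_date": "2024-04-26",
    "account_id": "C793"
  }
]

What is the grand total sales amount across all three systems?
1906.13

Schema reconciliation - all amount fields map to sale amount:

store_west (revenue): 841.07
store_east (sale_amount): 629.25
store_central (total_sale): 435.81

Grand total: 1906.13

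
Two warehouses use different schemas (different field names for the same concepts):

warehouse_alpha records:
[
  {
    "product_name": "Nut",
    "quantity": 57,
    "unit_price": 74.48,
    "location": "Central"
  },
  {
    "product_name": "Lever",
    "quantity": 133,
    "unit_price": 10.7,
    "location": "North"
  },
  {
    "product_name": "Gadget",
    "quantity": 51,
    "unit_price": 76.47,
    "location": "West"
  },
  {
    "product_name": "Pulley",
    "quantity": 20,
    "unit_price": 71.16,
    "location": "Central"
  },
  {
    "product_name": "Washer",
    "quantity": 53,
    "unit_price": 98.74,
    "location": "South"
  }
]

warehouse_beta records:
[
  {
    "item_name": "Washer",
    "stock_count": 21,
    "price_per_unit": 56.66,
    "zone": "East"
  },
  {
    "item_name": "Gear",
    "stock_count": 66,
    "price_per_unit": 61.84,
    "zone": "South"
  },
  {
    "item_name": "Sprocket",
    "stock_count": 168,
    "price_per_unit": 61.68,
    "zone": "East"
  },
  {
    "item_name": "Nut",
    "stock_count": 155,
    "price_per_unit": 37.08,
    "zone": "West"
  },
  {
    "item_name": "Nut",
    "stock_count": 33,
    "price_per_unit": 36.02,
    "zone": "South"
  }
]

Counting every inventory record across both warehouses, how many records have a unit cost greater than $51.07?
7

Schema mapping: "unit_price" (warehouse_alpha) = "price_per_unit" (warehouse_beta) = unit cost

Records > $51.07 in warehouse_alpha: 4
Records > $51.07 in warehouse_beta: 3

Total count: 4 + 3 = 7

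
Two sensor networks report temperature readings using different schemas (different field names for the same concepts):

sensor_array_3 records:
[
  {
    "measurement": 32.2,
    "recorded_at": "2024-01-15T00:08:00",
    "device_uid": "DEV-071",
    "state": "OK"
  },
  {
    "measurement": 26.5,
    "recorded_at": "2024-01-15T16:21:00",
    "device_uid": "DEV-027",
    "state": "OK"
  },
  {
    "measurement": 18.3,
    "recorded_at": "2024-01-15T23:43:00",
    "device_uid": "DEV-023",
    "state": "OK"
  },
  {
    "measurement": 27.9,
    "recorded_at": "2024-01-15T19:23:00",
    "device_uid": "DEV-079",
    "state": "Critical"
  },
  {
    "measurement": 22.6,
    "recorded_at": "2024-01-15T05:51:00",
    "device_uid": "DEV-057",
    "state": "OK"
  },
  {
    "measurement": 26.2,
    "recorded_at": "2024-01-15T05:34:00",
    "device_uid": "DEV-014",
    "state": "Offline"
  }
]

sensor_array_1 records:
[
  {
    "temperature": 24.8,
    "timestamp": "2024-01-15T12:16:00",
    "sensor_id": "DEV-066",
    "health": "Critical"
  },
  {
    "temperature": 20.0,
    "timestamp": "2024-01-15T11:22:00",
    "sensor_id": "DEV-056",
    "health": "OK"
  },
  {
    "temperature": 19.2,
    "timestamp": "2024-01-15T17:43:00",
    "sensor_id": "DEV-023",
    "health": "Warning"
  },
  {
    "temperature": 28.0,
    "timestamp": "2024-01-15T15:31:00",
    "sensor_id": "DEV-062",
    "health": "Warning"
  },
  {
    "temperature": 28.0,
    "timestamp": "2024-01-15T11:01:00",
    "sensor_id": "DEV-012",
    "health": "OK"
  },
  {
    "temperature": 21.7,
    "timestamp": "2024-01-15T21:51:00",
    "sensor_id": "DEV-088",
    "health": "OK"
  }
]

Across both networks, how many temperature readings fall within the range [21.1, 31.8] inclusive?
8

Schema mapping: "measurement" (sensor_array_3) = "temperature" (sensor_array_1) = temperature

Readings in [21.1, 31.8] from sensor_array_3: 4
Readings in [21.1, 31.8] from sensor_array_1: 4

Total count: 4 + 4 = 8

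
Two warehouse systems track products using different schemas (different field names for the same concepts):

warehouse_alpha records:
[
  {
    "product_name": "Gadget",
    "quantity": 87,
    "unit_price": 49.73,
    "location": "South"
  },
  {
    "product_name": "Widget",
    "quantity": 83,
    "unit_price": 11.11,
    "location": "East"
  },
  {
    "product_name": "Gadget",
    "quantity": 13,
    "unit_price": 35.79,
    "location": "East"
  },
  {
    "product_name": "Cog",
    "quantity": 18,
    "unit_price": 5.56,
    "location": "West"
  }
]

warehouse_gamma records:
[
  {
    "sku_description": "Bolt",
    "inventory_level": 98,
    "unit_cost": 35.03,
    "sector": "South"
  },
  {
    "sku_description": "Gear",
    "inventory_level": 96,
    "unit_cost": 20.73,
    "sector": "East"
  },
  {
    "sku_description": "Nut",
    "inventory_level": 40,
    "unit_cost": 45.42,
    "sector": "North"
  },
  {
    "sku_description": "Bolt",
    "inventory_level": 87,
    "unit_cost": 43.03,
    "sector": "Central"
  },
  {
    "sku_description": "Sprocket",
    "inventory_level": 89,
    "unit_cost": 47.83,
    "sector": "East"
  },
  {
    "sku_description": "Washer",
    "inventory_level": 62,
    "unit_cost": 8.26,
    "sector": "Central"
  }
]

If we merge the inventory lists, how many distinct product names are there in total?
8

Schema mapping: "product_name" (warehouse_alpha) = "sku_description" (warehouse_gamma) = product name

Products in warehouse_alpha: ['Cog', 'Gadget', 'Widget']
Products in warehouse_gamma: ['Bolt', 'Gear', 'Nut', 'Sprocket', 'Washer']

Union (unique products): ['Bolt', 'Cog', 'Gadget', 'Gear', 'Nut', 'Sprocket', 'Washer', 'Widget']
Count: 8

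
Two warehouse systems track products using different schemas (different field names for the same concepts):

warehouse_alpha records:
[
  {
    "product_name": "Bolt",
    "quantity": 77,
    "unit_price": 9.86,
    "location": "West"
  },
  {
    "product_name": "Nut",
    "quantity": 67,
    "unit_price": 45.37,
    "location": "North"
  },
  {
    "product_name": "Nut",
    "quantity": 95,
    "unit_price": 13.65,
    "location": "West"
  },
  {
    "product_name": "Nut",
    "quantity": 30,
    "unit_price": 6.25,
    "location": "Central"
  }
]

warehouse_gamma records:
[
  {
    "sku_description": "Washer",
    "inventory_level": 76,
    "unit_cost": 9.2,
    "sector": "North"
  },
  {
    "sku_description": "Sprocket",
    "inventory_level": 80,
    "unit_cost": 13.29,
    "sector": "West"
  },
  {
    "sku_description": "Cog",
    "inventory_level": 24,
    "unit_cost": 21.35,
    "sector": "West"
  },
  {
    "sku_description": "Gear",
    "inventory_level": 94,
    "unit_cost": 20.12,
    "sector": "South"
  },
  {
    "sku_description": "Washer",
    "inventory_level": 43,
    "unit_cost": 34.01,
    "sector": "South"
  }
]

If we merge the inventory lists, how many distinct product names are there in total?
6

Schema mapping: "product_name" (warehouse_alpha) = "sku_description" (warehouse_gamma) = product name

Products in warehouse_alpha: ['Bolt', 'Nut']
Products in warehouse_gamma: ['Cog', 'Gear', 'Sprocket', 'Washer']

Union (unique products): ['Bolt', 'Cog', 'Gear', 'Nut', 'Sprocket', 'Washer']
Count: 6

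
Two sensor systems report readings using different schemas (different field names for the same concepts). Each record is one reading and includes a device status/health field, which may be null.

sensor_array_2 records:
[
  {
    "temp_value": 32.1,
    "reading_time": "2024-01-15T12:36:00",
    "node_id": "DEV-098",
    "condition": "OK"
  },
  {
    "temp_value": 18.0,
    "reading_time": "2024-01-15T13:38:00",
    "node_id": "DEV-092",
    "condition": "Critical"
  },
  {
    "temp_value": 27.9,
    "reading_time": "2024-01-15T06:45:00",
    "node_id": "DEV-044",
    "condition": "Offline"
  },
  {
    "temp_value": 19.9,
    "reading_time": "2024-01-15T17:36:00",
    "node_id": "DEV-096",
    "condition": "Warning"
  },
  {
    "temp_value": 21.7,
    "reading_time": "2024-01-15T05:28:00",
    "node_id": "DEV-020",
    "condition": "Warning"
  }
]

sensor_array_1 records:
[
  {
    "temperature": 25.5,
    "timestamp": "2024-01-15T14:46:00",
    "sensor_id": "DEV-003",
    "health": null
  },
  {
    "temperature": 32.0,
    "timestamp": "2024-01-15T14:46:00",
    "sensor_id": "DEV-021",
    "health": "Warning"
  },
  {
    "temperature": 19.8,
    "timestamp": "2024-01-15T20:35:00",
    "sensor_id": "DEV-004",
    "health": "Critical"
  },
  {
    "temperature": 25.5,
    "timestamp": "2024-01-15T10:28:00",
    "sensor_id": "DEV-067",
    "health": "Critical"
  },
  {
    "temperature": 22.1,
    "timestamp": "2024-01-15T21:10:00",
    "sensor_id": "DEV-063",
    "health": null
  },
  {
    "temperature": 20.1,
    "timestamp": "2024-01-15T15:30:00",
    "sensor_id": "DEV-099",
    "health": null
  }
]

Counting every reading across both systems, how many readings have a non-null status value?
8

Schema mapping: "condition" (sensor_array_2) = "health" (sensor_array_1) = status

Non-null in sensor_array_2: 5
Non-null in sensor_array_1: 3

Total non-null: 5 + 3 = 8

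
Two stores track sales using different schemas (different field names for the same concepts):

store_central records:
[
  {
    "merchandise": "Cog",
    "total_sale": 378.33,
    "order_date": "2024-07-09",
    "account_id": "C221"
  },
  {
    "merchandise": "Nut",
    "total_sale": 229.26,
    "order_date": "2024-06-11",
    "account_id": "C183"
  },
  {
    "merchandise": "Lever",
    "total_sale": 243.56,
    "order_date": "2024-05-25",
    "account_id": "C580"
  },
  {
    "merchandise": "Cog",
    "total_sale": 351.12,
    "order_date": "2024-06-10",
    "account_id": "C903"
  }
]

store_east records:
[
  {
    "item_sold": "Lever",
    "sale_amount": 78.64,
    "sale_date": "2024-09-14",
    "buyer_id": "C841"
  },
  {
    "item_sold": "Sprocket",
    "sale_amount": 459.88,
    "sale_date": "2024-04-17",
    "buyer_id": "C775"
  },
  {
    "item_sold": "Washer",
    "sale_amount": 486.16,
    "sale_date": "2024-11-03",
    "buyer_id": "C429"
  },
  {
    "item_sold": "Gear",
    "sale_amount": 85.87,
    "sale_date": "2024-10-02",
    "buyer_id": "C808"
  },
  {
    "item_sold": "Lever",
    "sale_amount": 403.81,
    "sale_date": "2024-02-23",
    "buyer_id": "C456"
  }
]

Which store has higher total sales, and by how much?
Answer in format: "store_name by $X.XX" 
store_east by $312.09

Schema mapping: "total_sale" (store_central) = "sale_amount" (store_east) = sale amount

Total for store_central: 1202.27
Total for store_east: 1514.36

Difference: |1202.27 - 1514.36| = 312.09
store_east has higher sales by $312.09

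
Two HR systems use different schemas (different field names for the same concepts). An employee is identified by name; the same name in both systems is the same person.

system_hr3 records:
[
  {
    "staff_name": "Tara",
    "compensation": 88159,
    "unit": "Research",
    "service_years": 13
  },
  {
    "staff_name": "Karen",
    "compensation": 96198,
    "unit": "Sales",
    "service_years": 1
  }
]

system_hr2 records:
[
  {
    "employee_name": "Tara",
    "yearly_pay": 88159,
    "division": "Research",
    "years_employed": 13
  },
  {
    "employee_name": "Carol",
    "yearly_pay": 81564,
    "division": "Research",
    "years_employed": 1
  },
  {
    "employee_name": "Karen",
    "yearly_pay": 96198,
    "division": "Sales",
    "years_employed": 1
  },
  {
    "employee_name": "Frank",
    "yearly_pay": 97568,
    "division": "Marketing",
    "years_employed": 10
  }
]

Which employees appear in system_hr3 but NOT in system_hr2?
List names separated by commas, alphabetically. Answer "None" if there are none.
None

Schema mapping: "staff_name" (system_hr3) = "employee_name" (system_hr2) = employee name

Names in system_hr3: ['Karen', 'Tara']
Names in system_hr2: ['Carol', 'Frank', 'Karen', 'Tara']

In system_hr3 but not system_hr2: None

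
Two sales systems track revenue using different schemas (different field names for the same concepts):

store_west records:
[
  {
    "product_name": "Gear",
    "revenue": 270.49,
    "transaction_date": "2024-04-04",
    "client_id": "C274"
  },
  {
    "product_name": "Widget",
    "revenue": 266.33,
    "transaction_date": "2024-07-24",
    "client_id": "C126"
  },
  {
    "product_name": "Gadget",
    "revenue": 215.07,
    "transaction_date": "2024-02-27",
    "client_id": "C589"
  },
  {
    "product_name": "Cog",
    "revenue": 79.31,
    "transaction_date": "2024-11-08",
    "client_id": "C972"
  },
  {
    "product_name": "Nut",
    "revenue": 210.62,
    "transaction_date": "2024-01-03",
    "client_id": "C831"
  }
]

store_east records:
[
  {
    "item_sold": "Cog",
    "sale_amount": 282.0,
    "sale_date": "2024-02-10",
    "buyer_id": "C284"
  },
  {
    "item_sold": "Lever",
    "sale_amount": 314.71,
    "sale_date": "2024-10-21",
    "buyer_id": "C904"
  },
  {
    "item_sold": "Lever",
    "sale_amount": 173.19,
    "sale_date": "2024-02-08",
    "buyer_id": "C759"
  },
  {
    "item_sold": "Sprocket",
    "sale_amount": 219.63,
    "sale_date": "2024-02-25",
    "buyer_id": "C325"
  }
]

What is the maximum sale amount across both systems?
314.71

Reconcile: "revenue" (store_west) = "sale_amount" (store_east) = sale amount

Maximum in store_west: 270.49
Maximum in store_east: 314.71

Overall maximum: max(270.49, 314.71) = 314.71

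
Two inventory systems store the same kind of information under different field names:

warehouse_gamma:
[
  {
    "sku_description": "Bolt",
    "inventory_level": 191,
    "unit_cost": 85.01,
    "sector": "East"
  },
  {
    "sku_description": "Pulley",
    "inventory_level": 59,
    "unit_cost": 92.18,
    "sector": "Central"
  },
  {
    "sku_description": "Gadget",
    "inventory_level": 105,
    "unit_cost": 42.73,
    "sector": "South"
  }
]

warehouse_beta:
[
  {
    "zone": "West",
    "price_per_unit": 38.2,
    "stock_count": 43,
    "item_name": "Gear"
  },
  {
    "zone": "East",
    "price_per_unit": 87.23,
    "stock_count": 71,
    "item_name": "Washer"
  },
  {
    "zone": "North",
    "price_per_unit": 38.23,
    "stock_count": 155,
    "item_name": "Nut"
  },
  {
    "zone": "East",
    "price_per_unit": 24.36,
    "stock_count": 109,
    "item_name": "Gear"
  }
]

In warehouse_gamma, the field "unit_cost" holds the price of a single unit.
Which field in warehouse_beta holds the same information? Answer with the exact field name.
price_per_unit

In warehouse_gamma, "unit_cost" holds the price of a single unit.
The fields in warehouse_beta are: "zone", "price_per_unit", "stock_count", "item_name".
"price_per_unit" is the match: the name refers to the same concept and its values are decimal currency amounts (e.g. 38.2, 87.23).
The other fields ("zone", "stock_count", "item_name") hold different kinds of data.

So "unit_cost" in warehouse_gamma corresponds to "price_per_unit" in warehouse_beta.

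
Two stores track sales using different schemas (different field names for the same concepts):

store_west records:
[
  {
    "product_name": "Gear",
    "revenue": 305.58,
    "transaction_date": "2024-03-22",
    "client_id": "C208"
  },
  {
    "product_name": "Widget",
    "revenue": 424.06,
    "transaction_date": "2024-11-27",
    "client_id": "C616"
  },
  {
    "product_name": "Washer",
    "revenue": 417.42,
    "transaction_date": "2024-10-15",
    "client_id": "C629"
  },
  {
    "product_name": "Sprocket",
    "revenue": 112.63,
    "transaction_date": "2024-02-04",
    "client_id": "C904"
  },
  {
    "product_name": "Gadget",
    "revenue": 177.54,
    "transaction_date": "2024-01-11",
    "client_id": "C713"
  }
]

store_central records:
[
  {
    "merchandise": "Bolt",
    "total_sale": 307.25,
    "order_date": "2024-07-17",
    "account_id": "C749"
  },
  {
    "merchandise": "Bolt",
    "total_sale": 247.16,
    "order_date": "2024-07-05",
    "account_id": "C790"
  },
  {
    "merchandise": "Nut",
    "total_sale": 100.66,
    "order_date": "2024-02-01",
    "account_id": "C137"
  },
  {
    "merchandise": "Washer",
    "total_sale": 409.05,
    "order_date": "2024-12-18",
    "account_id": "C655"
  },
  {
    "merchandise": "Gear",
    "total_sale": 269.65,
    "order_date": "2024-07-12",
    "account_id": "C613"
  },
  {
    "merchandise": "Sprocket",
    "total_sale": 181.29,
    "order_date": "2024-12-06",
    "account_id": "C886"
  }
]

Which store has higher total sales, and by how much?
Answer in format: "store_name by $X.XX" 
store_central by $77.83

Schema mapping: "revenue" (store_west) = "total_sale" (store_central) = sale amount

Total for store_west: 1437.23
Total for store_central: 1515.06

Difference: |1437.23 - 1515.06| = 77.83
store_central has higher sales by $77.83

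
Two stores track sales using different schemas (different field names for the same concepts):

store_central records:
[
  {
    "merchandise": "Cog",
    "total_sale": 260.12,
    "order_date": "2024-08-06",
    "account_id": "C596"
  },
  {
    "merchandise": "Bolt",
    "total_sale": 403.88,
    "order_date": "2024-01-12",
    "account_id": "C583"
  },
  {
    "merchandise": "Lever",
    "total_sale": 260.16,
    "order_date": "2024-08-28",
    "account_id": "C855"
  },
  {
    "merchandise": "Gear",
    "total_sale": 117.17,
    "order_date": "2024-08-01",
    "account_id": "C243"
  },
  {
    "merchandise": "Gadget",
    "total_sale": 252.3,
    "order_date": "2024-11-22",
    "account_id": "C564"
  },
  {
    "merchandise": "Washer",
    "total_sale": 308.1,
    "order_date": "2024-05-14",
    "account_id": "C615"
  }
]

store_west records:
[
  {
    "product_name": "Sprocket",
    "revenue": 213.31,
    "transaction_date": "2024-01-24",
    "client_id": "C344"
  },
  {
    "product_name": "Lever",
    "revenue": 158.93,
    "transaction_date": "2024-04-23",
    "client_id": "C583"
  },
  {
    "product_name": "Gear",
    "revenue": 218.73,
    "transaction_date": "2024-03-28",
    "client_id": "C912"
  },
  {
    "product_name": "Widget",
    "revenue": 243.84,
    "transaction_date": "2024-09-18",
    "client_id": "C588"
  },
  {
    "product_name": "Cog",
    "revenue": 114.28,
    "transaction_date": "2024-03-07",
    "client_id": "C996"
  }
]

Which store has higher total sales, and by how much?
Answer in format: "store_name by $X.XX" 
store_central by $652.64

Schema mapping: "total_sale" (store_central) = "revenue" (store_west) = sale amount

Total for store_central: 1601.73
Total for store_west: 949.09

Difference: |1601.73 - 949.09| = 652.64
store_central has higher sales by $652.64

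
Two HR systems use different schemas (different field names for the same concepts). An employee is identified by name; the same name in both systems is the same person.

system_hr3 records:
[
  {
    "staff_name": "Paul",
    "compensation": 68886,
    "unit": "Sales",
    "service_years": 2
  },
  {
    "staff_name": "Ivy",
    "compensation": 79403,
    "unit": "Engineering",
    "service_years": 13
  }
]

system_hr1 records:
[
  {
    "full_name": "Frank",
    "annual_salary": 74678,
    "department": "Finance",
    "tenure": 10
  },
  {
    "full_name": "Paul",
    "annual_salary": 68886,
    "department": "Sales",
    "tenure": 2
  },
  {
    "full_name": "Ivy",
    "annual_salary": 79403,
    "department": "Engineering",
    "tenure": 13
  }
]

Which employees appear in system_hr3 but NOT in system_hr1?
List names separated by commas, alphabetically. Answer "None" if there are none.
None

Schema mapping: "staff_name" (system_hr3) = "full_name" (system_hr1) = employee name

Names in system_hr3: ['Ivy', 'Paul']
Names in system_hr1: ['Frank', 'Ivy', 'Paul']

In system_hr3 but not system_hr1: None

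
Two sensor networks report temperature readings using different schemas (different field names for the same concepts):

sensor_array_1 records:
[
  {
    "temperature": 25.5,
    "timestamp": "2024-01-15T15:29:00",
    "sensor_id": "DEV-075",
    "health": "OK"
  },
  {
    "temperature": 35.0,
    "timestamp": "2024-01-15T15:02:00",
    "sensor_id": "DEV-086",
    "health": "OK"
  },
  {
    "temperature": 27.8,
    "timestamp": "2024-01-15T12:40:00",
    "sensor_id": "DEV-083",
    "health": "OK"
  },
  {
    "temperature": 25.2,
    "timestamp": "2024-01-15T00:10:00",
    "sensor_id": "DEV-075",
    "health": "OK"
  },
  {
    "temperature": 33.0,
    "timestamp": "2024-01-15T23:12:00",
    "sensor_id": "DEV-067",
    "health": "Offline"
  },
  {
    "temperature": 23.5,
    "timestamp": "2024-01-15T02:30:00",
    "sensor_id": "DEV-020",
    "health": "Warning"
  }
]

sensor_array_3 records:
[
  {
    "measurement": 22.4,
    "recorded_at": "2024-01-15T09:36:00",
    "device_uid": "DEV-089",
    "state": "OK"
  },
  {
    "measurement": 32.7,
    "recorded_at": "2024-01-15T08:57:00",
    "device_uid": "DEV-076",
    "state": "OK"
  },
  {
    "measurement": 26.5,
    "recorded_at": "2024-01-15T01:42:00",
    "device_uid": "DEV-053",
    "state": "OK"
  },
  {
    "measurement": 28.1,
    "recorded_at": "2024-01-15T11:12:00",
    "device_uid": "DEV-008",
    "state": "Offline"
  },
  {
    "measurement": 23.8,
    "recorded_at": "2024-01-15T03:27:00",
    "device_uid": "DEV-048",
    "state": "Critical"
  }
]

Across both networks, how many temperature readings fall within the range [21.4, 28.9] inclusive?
8

Schema mapping: "temperature" (sensor_array_1) = "measurement" (sensor_array_3) = temperature

Readings in [21.4, 28.9] from sensor_array_1: 4
Readings in [21.4, 28.9] from sensor_array_3: 4

Total count: 4 + 4 = 8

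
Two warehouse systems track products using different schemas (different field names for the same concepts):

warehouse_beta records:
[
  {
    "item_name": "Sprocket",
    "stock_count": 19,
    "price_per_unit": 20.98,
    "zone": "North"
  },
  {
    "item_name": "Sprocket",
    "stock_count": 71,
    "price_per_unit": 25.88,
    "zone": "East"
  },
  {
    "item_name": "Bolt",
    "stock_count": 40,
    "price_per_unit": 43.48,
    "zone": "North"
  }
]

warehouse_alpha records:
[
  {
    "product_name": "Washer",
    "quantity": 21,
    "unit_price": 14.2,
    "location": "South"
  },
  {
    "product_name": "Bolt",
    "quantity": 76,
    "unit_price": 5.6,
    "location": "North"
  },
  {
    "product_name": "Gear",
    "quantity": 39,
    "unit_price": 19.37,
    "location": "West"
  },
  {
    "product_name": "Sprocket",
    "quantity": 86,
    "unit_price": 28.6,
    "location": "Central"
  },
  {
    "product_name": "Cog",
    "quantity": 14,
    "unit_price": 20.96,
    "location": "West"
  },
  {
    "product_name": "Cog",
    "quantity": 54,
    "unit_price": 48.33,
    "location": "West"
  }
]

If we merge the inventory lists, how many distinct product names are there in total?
5

Schema mapping: "item_name" (warehouse_beta) = "product_name" (warehouse_alpha) = product name

Products in warehouse_beta: ['Bolt', 'Sprocket']
Products in warehouse_alpha: ['Bolt', 'Cog', 'Gear', 'Sprocket', 'Washer']

Union (unique products): ['Bolt', 'Cog', 'Gear', 'Sprocket', 'Washer']
Count: 5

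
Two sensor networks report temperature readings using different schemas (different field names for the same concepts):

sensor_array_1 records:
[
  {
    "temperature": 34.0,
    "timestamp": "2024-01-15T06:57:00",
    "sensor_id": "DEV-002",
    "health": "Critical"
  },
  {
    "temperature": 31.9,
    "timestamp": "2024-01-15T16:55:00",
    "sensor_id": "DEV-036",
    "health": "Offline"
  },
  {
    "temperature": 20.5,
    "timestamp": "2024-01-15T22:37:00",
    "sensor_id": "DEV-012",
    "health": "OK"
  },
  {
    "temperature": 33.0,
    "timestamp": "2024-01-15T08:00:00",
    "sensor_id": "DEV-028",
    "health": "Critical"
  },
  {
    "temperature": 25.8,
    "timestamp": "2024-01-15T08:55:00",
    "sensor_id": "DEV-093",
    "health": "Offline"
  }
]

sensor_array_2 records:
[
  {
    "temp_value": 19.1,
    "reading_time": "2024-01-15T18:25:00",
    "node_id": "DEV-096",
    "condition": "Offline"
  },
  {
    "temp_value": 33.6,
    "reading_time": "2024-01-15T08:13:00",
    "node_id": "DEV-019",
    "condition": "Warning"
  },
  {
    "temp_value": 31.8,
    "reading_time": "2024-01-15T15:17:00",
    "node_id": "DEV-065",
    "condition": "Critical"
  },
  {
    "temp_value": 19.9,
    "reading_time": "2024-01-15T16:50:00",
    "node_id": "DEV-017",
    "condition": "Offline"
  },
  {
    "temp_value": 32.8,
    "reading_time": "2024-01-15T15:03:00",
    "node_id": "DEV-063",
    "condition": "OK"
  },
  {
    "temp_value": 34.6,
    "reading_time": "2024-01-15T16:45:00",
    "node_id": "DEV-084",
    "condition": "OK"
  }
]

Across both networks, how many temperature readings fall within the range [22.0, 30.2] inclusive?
1

Schema mapping: "temperature" (sensor_array_1) = "temp_value" (sensor_array_2) = temperature

Readings in [22.0, 30.2] from sensor_array_1: 1
Readings in [22.0, 30.2] from sensor_array_2: 0

Total count: 1 + 0 = 1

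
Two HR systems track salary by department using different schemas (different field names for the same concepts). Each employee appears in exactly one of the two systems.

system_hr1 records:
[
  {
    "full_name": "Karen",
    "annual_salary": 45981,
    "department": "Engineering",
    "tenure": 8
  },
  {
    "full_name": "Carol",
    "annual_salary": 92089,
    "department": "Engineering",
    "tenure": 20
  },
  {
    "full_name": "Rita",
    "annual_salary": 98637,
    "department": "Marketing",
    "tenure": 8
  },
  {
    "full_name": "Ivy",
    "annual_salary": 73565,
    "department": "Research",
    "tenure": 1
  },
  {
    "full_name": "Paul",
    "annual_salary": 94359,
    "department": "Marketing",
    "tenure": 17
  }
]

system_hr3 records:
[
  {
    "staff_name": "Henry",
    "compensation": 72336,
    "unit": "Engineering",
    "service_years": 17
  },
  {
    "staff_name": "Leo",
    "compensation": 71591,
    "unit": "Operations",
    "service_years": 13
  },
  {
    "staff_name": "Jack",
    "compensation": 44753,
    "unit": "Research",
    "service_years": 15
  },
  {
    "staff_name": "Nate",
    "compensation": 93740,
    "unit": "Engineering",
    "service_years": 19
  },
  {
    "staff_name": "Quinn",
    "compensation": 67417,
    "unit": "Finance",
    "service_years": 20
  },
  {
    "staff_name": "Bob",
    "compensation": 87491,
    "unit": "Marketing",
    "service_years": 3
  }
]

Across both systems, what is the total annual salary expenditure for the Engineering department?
304146

Schema mappings:
- "department" (system_hr1) = "unit" (system_hr3) = department
- "annual_salary" (system_hr1) = "compensation" (system_hr3) = salary

Engineering salaries from system_hr1: 138070
Engineering salaries from system_hr3: 166076

Total: 138070 + 166076 = 304146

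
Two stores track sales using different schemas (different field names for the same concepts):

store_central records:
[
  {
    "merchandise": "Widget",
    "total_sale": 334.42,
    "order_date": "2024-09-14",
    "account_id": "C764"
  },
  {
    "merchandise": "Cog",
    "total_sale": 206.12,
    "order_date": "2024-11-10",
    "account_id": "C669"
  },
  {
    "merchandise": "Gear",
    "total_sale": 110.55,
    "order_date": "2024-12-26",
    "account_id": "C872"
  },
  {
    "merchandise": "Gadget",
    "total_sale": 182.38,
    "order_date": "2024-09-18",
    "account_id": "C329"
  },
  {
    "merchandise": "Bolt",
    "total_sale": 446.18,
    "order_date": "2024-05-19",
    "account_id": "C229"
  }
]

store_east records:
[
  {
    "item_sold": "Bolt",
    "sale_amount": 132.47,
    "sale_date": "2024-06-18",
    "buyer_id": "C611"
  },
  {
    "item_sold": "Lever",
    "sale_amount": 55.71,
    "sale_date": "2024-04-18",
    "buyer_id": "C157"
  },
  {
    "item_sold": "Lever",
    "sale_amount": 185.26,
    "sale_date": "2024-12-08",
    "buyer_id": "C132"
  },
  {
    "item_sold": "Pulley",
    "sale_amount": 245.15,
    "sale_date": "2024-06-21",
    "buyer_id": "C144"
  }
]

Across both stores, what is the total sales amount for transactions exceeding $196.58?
1231.87

Schema mapping: "total_sale" (store_central) = "sale_amount" (store_east) = sale amount

Sum of sales > $196.58 in store_central: 986.72
Sum of sales > $196.58 in store_east: 245.15

Total: 986.72 + 245.15 = 1231.87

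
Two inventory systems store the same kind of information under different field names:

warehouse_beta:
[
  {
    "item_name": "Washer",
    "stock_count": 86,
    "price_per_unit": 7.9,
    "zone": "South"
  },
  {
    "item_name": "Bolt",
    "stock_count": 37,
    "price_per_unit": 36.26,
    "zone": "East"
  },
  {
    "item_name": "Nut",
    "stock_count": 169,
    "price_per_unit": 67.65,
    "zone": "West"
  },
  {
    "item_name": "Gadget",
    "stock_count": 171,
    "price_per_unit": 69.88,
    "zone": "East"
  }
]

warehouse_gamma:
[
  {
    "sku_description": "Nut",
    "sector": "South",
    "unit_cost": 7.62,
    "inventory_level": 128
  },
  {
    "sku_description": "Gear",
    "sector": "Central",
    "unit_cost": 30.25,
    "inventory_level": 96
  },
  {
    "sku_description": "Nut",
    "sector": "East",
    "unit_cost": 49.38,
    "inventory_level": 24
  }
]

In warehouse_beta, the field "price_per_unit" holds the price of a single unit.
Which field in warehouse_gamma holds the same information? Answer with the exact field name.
unit_cost

In warehouse_beta, "price_per_unit" holds the price of a single unit.
The fields in warehouse_gamma are: "sku_description", "sector", "unit_cost", "inventory_level".
"unit_cost" is the match: the name refers to the same concept and its values are decimal currency amounts (e.g. 7.62, 30.25).
The other fields ("sku_description", "sector", "inventory_level") hold different kinds of data.

So "price_per_unit" in warehouse_beta corresponds to "unit_cost" in warehouse_gamma.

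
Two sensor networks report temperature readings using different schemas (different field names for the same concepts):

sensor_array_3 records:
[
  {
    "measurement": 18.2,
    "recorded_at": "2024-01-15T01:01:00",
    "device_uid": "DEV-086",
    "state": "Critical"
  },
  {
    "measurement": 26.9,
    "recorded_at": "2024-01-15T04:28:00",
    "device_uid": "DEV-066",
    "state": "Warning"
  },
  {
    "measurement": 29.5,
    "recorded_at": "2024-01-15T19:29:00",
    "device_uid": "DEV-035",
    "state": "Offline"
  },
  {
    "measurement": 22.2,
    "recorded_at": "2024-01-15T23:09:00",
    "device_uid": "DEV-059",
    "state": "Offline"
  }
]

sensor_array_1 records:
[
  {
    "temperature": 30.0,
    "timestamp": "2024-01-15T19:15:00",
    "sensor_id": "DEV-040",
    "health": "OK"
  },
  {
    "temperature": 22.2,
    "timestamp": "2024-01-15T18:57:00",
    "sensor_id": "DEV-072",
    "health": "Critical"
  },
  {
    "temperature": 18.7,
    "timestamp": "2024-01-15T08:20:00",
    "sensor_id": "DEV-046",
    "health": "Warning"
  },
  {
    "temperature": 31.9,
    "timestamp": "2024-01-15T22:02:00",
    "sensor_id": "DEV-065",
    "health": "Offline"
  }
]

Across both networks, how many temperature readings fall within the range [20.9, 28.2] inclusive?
3

Schema mapping: "measurement" (sensor_array_3) = "temperature" (sensor_array_1) = temperature

Readings in [20.9, 28.2] from sensor_array_3: 2
Readings in [20.9, 28.2] from sensor_array_1: 1

Total count: 2 + 1 = 3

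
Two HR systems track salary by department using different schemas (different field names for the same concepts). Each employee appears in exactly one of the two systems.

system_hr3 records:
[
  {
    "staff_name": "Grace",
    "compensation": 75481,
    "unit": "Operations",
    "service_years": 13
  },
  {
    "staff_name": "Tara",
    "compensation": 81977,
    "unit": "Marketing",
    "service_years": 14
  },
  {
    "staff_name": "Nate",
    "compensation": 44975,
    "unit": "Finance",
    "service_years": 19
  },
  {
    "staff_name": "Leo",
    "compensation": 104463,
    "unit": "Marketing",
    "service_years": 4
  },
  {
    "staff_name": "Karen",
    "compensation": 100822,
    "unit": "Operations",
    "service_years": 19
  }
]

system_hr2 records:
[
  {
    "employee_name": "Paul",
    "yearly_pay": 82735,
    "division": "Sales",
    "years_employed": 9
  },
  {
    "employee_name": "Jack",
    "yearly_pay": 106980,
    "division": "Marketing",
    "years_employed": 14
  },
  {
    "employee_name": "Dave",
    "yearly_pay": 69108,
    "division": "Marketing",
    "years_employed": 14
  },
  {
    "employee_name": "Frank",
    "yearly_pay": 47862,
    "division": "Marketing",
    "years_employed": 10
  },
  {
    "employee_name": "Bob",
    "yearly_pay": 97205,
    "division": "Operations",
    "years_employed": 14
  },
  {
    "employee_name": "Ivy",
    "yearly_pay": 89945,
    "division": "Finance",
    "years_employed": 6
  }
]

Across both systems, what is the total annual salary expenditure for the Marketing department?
410390

Schema mappings:
- "unit" (system_hr3) = "division" (system_hr2) = department
- "compensation" (system_hr3) = "yearly_pay" (system_hr2) = salary

Marketing salaries from system_hr3: 186440
Marketing salaries from system_hr2: 223950

Total: 186440 + 223950 = 410390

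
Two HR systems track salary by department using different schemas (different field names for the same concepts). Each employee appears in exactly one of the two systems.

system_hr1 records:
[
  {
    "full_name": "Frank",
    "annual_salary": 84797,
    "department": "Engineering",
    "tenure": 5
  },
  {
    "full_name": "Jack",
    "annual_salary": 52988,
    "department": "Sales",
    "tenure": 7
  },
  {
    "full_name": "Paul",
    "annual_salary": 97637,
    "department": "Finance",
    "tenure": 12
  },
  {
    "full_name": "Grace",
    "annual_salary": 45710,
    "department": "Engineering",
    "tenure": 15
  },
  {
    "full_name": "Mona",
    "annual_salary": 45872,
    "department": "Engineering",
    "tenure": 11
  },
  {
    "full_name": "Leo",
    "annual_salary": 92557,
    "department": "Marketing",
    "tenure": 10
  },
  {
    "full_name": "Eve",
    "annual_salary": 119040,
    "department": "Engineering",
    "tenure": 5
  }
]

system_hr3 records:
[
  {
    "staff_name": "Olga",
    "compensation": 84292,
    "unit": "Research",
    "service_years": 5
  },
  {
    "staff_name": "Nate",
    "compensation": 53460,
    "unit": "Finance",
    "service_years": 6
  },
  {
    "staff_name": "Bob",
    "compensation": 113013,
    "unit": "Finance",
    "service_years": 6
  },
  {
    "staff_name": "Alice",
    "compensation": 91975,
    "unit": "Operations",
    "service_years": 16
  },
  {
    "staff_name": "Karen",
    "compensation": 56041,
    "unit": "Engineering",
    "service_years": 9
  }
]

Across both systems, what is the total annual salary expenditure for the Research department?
84292

Schema mappings:
- "department" (system_hr1) = "unit" (system_hr3) = department
- "annual_salary" (system_hr1) = "compensation" (system_hr3) = salary

Research salaries from system_hr1: 0
Research salaries from system_hr3: 84292

Total: 0 + 84292 = 84292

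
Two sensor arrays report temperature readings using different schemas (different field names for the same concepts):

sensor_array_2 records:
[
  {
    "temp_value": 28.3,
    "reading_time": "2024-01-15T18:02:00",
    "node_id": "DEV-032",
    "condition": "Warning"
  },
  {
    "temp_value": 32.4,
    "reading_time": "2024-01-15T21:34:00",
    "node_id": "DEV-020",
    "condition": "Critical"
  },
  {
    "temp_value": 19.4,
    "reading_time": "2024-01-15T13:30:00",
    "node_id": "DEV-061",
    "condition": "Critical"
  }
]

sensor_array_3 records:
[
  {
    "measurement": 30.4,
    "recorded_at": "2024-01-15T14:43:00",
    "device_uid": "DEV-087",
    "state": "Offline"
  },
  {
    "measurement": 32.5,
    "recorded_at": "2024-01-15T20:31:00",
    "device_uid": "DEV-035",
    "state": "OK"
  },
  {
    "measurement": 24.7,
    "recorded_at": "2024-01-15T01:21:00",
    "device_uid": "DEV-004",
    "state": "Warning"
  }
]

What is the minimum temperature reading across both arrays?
19.4

Schema mapping: "temp_value" (sensor_array_2) = "measurement" (sensor_array_3) = temperature reading

Minimum in sensor_array_2: 19.4
Minimum in sensor_array_3: 24.7

Overall minimum: min(19.4, 24.7) = 19.4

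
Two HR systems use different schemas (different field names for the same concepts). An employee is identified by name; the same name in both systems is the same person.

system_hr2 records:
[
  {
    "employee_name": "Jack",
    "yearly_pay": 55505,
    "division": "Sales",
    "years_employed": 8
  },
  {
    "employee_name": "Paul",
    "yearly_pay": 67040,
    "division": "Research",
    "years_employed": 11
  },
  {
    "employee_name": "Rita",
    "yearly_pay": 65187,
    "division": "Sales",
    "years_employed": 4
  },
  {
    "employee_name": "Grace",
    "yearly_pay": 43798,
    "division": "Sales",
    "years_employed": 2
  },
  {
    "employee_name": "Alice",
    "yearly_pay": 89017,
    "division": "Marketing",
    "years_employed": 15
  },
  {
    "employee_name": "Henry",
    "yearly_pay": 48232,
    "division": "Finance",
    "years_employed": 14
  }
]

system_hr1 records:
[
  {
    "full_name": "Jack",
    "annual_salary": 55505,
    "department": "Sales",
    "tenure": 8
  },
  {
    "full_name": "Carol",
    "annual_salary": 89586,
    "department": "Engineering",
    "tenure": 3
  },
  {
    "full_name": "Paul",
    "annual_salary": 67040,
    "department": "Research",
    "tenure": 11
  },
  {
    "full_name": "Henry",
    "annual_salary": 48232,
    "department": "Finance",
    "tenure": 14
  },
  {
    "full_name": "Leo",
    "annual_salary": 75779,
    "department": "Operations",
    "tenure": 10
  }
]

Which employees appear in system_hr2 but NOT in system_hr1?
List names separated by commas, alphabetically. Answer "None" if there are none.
Alice, Grace, Rita

Schema mapping: "employee_name" (system_hr2) = "full_name" (system_hr1) = employee name

Names in system_hr2: ['Alice', 'Grace', 'Henry', 'Jack', 'Paul', 'Rita']
Names in system_hr1: ['Carol', 'Henry', 'Jack', 'Leo', 'Paul']

In system_hr2 but not system_hr1: ['Alice', 'Grace', 'Rita']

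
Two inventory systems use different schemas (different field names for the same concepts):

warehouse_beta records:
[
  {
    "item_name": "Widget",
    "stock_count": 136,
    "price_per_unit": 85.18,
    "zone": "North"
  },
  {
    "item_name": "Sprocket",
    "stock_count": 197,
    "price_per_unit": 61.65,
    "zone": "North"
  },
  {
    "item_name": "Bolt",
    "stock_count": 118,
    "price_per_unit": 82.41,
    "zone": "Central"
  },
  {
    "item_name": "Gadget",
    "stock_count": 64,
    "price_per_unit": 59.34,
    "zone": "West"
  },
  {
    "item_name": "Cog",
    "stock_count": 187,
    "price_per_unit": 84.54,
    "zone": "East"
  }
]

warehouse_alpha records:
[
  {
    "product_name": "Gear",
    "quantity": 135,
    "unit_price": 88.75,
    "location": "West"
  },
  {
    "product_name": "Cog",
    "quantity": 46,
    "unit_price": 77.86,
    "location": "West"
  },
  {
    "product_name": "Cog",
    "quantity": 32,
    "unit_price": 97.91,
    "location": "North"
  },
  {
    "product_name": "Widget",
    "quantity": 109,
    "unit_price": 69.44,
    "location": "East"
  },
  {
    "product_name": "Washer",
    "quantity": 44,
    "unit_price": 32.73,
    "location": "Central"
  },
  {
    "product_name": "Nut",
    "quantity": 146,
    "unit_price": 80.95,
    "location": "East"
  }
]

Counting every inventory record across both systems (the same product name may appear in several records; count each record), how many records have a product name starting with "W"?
3

Schema mapping: "item_name" (warehouse_beta) = "product_name" (warehouse_alpha) = product name

Records with product name starting with "W" in warehouse_beta: 1
Records with product name starting with "W" in warehouse_alpha: 2

Total: 1 + 2 = 3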